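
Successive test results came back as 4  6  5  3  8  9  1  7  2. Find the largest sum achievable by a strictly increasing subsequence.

27

Let S[i] be the best sum of a strictly increasing subsequence ending at i:
i:      1  2  3  4  5  6  7  8  9
a[i]:   4  6  5  3  8  9  1  7  2
S:      4 10  9  3 18 27  1 17  3
Maximum is 27 (e.g. 4 + 6 + 8 + 9).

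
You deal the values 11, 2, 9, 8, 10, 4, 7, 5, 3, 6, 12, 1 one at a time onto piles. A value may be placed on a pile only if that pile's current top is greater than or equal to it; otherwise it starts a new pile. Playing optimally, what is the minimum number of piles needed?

5

The minimum number of non-increasing subsequences covering a sequence equals the length of its longest strictly increasing subsequence.
LIS length is 5 (e.g. 2, 4, 5, 6, 12), so 5 piles are needed.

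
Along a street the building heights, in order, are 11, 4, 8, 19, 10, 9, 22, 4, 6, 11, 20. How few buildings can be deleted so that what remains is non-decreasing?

6

Fewest deletions = n − (longest non-decreasing subsequence).
Patience tails:
11 → extends → [11]
4 → replaces 11 → [4]
8 → extends → [4, 8]
19 → extends → [4, 8, 19]
10 → replaces 19 → [4, 8, 10]
9 → replaces 10 → [4, 8, 9]
22 → extends → [4, 8, 9, 22]
4 → replaces 8 → [4, 4, 9, 22]
6 → replaces 9 → [4, 4, 6, 22]
11 → replaces 22 → [4, 4, 6, 11]
20 → extends → [4, 4, 6, 11, 20]
Longest non-decreasing subsequence has length 5, so deletions = 11 − 5 = 6.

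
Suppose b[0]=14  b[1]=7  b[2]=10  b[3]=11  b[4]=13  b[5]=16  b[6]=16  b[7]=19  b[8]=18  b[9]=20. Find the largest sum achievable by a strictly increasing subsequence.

Let S[i] be the best sum of a strictly increasing subsequence ending at i:
i:      0  1  2  3  4  5  6  7  8  9
b[i]:  14  7 10 11 13 16 16 19 18 20
S:     14  7 17 28 41 57 57 76 75 96
Maximum is 96 (e.g. 7 + 10 + 11 + 13 + 16 + 19 + 20).

96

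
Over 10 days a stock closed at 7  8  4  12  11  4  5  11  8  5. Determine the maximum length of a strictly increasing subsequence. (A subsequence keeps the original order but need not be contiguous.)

Track the smallest tail for each achievable length (strict):
7 → extends → [7]
8 → extends → [7, 8]
4 → replaces 7 → [4, 8]
12 → extends → [4, 8, 12]
11 → replaces 12 → [4, 8, 11]
4 → already a tail → [4, 8, 11]
5 → replaces 8 → [4, 5, 11]
11 → already a tail → [4, 5, 11]
8 → replaces 11 → [4, 5, 8]
5 → already a tail → [4, 5, 8]
Three tails, so the longest strictly increasing subsequence has length 3 (e.g. 7, 8, 12).

3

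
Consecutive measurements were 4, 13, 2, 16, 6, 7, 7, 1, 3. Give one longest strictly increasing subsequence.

4, 13, 16

Patience tails give the LIS length; then backtrack through the dp parents:
4 → extends → [4]
13 → extends → [4, 13]
2 → replaces 4 → [2, 13]
16 → extends → [2, 13, 16]
6 → replaces 13 → [2, 6, 16]
7 → replaces 16 → [2, 6, 7]
7 → already a tail → [2, 6, 7]
1 → replaces 2 → [1, 6, 7]
3 → replaces 6 → [1, 3, 7]
Length 3; one witness is 4, 13, 16.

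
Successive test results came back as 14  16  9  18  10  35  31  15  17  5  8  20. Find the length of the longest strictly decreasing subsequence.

4

Negate each value so 'decreasing' becomes 'increasing', then run patience tails on the negated sequence:
-14 → extends → [-14]
-16 → replaces -14 → [-16]
-9 → extends → [-16, -9]
-18 → replaces -16 → [-18, -9]
-10 → replaces -9 → [-18, -10]
-35 → replaces -18 → [-35, -10]
-31 → replaces -10 → [-35, -31]
-15 → extends → [-35, -31, -15]
-17 → replaces -15 → [-35, -31, -17]
-5 → extends → [-35, -31, -17, -5]
-8 → replaces -5 → [-35, -31, -17, -8]
-20 → replaces -17 → [-35, -31, -20, -8]
Four tails, so the longest strictly decreasing subsequence of the original has length 4.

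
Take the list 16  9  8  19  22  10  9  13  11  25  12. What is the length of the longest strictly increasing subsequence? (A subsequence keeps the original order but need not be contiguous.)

4

Let dp[i] be the length of the longest such subsequence ending at index i:
i:      1  2  3  4  5  6  7  8  9 10 11
a[i]:  16  9  8 19 22 10  9 13 11 25 12
dp:     1  1  1  2  3  2  2  3  3  4  4
Maximum dp value is 4.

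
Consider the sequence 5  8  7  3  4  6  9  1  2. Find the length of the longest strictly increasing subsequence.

4

Track the smallest tail for each achievable length (strict):
5 → extends → [5]
8 → extends → [5, 8]
7 → replaces 8 → [5, 7]
3 → replaces 5 → [3, 7]
4 → replaces 7 → [3, 4]
6 → extends → [3, 4, 6]
9 → extends → [3, 4, 6, 9]
1 → replaces 3 → [1, 4, 6, 9]
2 → replaces 4 → [1, 2, 6, 9]
Four tails, so the longest strictly increasing subsequence has length 4 (e.g. 3, 4, 6, 9).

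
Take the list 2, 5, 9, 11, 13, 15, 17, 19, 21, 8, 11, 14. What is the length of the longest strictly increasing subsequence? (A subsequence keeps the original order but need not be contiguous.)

9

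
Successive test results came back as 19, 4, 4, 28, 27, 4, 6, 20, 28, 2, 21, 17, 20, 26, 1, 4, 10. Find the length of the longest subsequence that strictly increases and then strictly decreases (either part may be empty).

7

inc[i] = longest strictly increasing subsequence ending at i; dec[i] = longest strictly decreasing subsequence starting at i:
i:      1  2  3  4  5  6  7  8  9 10 11 12 13 14 15 16 17
a[i]:  19  4  4 28 27  4  6 20 28  2 21 17 20 26  1  4 10
inc:    1  1  1  2  2  1  2  3  4  1  4  3  4  5  1  2  3
dec:    4  3  3  5  4  3  3  3  4  2  3  2  2  2  1  1  1
Best peak at i=9 (value 28): inc=4, dec=4, length 4+4−1 = 7.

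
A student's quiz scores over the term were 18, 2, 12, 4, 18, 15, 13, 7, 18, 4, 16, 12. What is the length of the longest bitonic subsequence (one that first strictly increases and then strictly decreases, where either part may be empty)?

7

inc[i] = longest strictly increasing subsequence ending at i; dec[i] = longest strictly decreasing subsequence starting at i:
i:      1  2  3  4  5  6  7  8  9 10 11 12
a[i]:  18  2 12  4 18 15 13  7 18  4 16 12
inc:    1  1  2  2  3  3  3  3  4  2  4  4
dec:    5  1  3  1  5  4  3  2  3  1  2  1
Best peak at i=5 (value 18): inc=3, dec=5, length 3+5−1 = 7.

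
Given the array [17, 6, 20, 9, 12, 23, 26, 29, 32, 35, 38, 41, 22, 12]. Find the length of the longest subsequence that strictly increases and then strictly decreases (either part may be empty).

inc[i] = longest strictly increasing subsequence ending at i; dec[i] = longest strictly decreasing subsequence starting at i:
i:      1  2  3  4  5  6  7  8  9 10 11 12 13 14
a[i]:  17  6 20  9 12 23 26 29 32 35 38 41 22 12
inc:    1  1  2  2  3  4  5  6  7  8  9 10  4  3
dec:    2  1  2  1  1  3  3  3  3  3  3  3  2  1
Best peak at i=12 (value 41): inc=10, dec=3, length 10+3−1 = 12.

12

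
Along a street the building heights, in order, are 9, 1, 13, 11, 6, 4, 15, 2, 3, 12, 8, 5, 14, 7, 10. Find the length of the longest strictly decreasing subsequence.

Let dp[i] be the longest strictly decreasing subsequence ending at i:
i:      1  2  3  4  5  6  7  8  9 10 11 12 13 14 15
a[i]:   9  1 13 11  6  4 15  2  3 12  8  5 14  7 10
dp:     1  2  1  2  3  4  1  5  5  2  3  4  2  4  3
Maximum is 5.

5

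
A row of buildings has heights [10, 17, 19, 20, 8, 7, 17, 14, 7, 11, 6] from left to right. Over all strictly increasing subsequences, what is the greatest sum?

Let S[i] be the best sum of a strictly increasing subsequence ending at i:
i:      1  2  3  4  5  6  7  8  9 10 11
a[i]:  10 17 19 20  8  7 17 14  7 11  6
S:     10 27 46 66  8  7 27 24  7 21  6
Maximum is 66 (e.g. 10 + 17 + 19 + 20).

66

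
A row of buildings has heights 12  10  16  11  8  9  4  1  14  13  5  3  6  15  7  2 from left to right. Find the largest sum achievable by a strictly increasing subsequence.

Let S[i] be the best sum of a strictly increasing subsequence ending at i:
i:      1  2  3  4  5  6  7  8  9 10 11 12 13 14 15 16
a[i]:  12 10 16 11  8  9  4  1 14 13  5  3  6 15  7  2
S:     12 10 28 21  8 17  4  1 35 34  9  4 15 50 22  3
Maximum is 50 (e.g. 10 + 11 + 14 + 15).

50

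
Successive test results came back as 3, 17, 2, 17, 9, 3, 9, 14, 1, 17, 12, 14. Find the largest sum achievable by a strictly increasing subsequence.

Let S[i] be the best sum of a strictly increasing subsequence ending at i:
i:      1  2  3  4  5  6  7  8  9 10 11 12
a[i]:   3 17  2 17  9  3  9 14  1 17 12 14
S:      3 20  2 20 12  5 14 28  1 45 26 40
Maximum is 45 (e.g. 2 + 3 + 9 + 14 + 17).

45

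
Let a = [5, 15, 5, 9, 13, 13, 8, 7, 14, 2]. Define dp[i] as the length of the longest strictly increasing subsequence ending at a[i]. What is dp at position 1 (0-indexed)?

2

dp[i] = 1 + max{dp[j] : j<i, a[j]<a[i]} (or 1 if no such j):
i:      0  1  2  3  4  5  6  7  8  9
a[i]:   5 15  5  9 13 13  8  7 14  2
dp:     1  2  1  2  3  3  2  2  4  1
At index 1 the value is 2.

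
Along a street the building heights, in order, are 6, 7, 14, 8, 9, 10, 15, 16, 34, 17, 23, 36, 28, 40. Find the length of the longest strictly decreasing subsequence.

Negate each value so 'decreasing' becomes 'increasing', then run patience tails on the negated sequence:
-6 → extends → [-6]
-7 → replaces -6 → [-7]
-14 → replaces -7 → [-14]
-8 → extends → [-14, -8]
-9 → replaces -8 → [-14, -9]
-10 → replaces -9 → [-14, -10]
-15 → replaces -14 → [-15, -10]
-16 → replaces -15 → [-16, -10]
-34 → replaces -16 → [-34, -10]
-17 → replaces -10 → [-34, -17]
-23 → replaces -17 → [-34, -23]
-36 → replaces -34 → [-36, -23]
-28 → replaces -23 → [-36, -28]
-40 → replaces -36 → [-40, -28]
Two tails, so the longest strictly decreasing subsequence of the original has length 2.

2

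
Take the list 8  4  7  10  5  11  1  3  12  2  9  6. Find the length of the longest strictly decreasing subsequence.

5

Negate each value so 'decreasing' becomes 'increasing', then run patience tails on the negated sequence:
-8 → extends → [-8]
-4 → extends → [-8, -4]
-7 → replaces -4 → [-8, -7]
-10 → replaces -8 → [-10, -7]
-5 → extends → [-10, -7, -5]
-11 → replaces -10 → [-11, -7, -5]
-1 → extends → [-11, -7, -5, -1]
-3 → replaces -1 → [-11, -7, -5, -3]
-12 → replaces -11 → [-12, -7, -5, -3]
-2 → extends → [-12, -7, -5, -3, -2]
-9 → replaces -7 → [-12, -9, -5, -3, -2]
-6 → replaces -5 → [-12, -9, -6, -3, -2]
Five tails, so the longest strictly decreasing subsequence of the original has length 5.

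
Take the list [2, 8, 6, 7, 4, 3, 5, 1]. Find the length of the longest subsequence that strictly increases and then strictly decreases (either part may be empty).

6

inc[i] = longest strictly increasing subsequence ending at i; dec[i] = longest strictly decreasing subsequence starting at i:
i:     1 2 3 4 5 6 7 8
a[i]:  2 8 6 7 4 3 5 1
inc:   1 2 2 3 2 2 3 1
dec:   2 5 4 4 3 2 2 1
Best peak at i=2 (value 8): inc=2, dec=5, length 2+5−1 = 6.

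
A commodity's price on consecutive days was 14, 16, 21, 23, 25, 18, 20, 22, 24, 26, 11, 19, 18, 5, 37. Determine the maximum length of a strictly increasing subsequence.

Track the smallest tail for each achievable length (strict):
14 → extends → [14]
16 → extends → [14, 16]
21 → extends → [14, 16, 21]
23 → extends → [14, 16, 21, 23]
25 → extends → [14, 16, 21, 23, 25]
18 → replaces 21 → [14, 16, 18, 23, 25]
20 → replaces 23 → [14, 16, 18, 20, 25]
22 → replaces 25 → [14, 16, 18, 20, 22]
24 → extends → [14, 16, 18, 20, 22, 24]
26 → extends → [14, 16, 18, 20, 22, 24, 26]
11 → replaces 14 → [11, 16, 18, 20, 22, 24, 26]
19 → replaces 20 → [11, 16, 18, 19, 22, 24, 26]
18 → already a tail → [11, 16, 18, 19, 22, 24, 26]
5 → replaces 11 → [5, 16, 18, 19, 22, 24, 26]
37 → extends → [5, 16, 18, 19, 22, 24, 26, 37]
Eight tails, so the longest strictly increasing subsequence has length 8 (e.g. 14, 16, 18, 20, 22, 24, 26, 37).

8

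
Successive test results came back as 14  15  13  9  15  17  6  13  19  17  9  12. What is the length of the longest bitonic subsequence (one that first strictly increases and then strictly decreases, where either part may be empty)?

6

inc[i] = longest strictly increasing subsequence ending at i; dec[i] = longest strictly decreasing subsequence starting at i:
i:      1  2  3  4  5  6  7  8  9 10 11 12
a[i]:  14 15 13  9 15 17  6 13 19 17  9 12
inc:    1  2  1  1  2  3  1  2  4  3  2  3
dec:    4  4  3  2  3  3  1  2  3  2  1  1
Best peak at i=9 (value 19): inc=4, dec=3, length 4+3−1 = 6.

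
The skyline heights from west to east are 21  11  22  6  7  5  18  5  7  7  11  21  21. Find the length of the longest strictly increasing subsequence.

4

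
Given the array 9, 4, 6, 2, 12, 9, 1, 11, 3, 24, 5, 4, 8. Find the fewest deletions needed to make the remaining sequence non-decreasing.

8

Fewest deletions = n − (longest non-decreasing subsequence).
Patience tails:
9 → extends → [9]
4 → replaces 9 → [4]
6 → extends → [4, 6]
2 → replaces 4 → [2, 6]
12 → extends → [2, 6, 12]
9 → replaces 12 → [2, 6, 9]
1 → replaces 2 → [1, 6, 9]
11 → extends → [1, 6, 9, 11]
3 → replaces 6 → [1, 3, 9, 11]
24 → extends → [1, 3, 9, 11, 24]
5 → replaces 9 → [1, 3, 5, 11, 24]
4 → replaces 5 → [1, 3, 4, 11, 24]
8 → replaces 11 → [1, 3, 4, 8, 24]
Longest non-decreasing subsequence has length 5, so deletions = 13 − 5 = 8.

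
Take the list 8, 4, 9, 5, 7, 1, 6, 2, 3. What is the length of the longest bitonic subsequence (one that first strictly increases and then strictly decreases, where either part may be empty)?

5

inc[i] = longest strictly increasing subsequence ending at i; dec[i] = longest strictly decreasing subsequence starting at i:
i:     1 2 3 4 5 6 7 8 9
a[i]:  8 4 9 5 7 1 6 2 3
inc:   1 1 2 2 3 1 3 2 3
dec:   4 2 4 2 3 1 2 1 1
Best peak at i=3 (value 9): inc=2, dec=4, length 2+4−1 = 5.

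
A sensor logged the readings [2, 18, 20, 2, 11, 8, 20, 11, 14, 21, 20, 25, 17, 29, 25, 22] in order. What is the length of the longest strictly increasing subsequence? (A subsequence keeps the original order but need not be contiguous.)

7

Track the smallest tail for each achievable length (strict):
2 → extends → [2]
18 → extends → [2, 18]
20 → extends → [2, 18, 20]
2 → already a tail → [2, 18, 20]
11 → replaces 18 → [2, 11, 20]
8 → replaces 11 → [2, 8, 20]
20 → already a tail → [2, 8, 20]
11 → replaces 20 → [2, 8, 11]
14 → extends → [2, 8, 11, 14]
21 → extends → [2, 8, 11, 14, 21]
20 → replaces 21 → [2, 8, 11, 14, 20]
25 → extends → [2, 8, 11, 14, 20, 25]
17 → replaces 20 → [2, 8, 11, 14, 17, 25]
29 → extends → [2, 8, 11, 14, 17, 25, 29]
25 → already a tail → [2, 8, 11, 14, 17, 25, 29]
22 → replaces 25 → [2, 8, 11, 14, 17, 22, 29]
Seven tails, so the longest strictly increasing subsequence has length 7 (e.g. 2, 8, 11, 14, 21, 25, 29).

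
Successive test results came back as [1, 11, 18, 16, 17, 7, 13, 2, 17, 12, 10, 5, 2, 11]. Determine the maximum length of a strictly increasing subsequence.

Track the smallest tail for each achievable length (strict):
1 → extends → [1]
11 → extends → [1, 11]
18 → extends → [1, 11, 18]
16 → replaces 18 → [1, 11, 16]
17 → extends → [1, 11, 16, 17]
7 → replaces 11 → [1, 7, 16, 17]
13 → replaces 16 → [1, 7, 13, 17]
2 → replaces 7 → [1, 2, 13, 17]
17 → already a tail → [1, 2, 13, 17]
12 → replaces 13 → [1, 2, 12, 17]
10 → replaces 12 → [1, 2, 10, 17]
5 → replaces 10 → [1, 2, 5, 17]
2 → already a tail → [1, 2, 5, 17]
11 → replaces 17 → [1, 2, 5, 11]
Four tails, so the longest strictly increasing subsequence has length 4 (e.g. 1, 11, 16, 17).

4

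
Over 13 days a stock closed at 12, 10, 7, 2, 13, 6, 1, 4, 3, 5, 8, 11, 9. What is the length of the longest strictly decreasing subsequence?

6

Negate each value so 'decreasing' becomes 'increasing', then run patience tails on the negated sequence:
-12 → extends → [-12]
-10 → extends → [-12, -10]
-7 → extends → [-12, -10, -7]
-2 → extends → [-12, -10, -7, -2]
-13 → replaces -12 → [-13, -10, -7, -2]
-6 → replaces -2 → [-13, -10, -7, -6]
-1 → extends → [-13, -10, -7, -6, -1]
-4 → replaces -1 → [-13, -10, -7, -6, -4]
-3 → extends → [-13, -10, -7, -6, -4, -3]
-5 → replaces -4 → [-13, -10, -7, -6, -5, -3]
-8 → replaces -7 → [-13, -10, -8, -6, -5, -3]
-11 → replaces -10 → [-13, -11, -8, -6, -5, -3]
-9 → replaces -8 → [-13, -11, -9, -6, -5, -3]
Six tails, so the longest strictly decreasing subsequence of the original has length 6.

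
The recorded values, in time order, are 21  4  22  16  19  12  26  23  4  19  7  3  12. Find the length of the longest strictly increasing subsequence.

4

Let dp[i] be the length of the longest such subsequence ending at index i:
i:      1  2  3  4  5  6  7  8  9 10 11 12 13
a[i]:  21  4 22 16 19 12 26 23  4 19  7  3 12
dp:     1  1  2  2  3  2  4  4  1  3  2  1  3
Maximum dp value is 4.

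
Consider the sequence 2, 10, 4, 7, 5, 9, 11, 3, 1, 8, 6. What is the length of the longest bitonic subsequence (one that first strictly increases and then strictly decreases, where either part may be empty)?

7

inc[i] = longest strictly increasing subsequence ending at i; dec[i] = longest strictly decreasing subsequence starting at i:
i:      1  2  3  4  5  6  7  8  9 10 11
a[i]:   2 10  4  7  5  9 11  3  1  8  6
inc:    1  2  2  3  3  4  5  2  1  4  4
dec:    2  5  3  4  3  3  3  2  1  2  1
Best peak at i=7 (value 11): inc=5, dec=3, length 5+3−1 = 7.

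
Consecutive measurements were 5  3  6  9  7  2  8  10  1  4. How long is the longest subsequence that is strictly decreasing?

4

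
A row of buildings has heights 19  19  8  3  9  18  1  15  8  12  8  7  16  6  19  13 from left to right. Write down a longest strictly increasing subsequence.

Patience tails give the LIS length; then backtrack through the dp parents:
19 → extends → [19]
19 → already a tail → [19]
8 → replaces 19 → [8]
3 → replaces 8 → [3]
9 → extends → [3, 9]
18 → extends → [3, 9, 18]
1 → replaces 3 → [1, 9, 18]
15 → replaces 18 → [1, 9, 15]
8 → replaces 9 → [1, 8, 15]
12 → replaces 15 → [1, 8, 12]
8 → already a tail → [1, 8, 12]
7 → replaces 8 → [1, 7, 12]
16 → extends → [1, 7, 12, 16]
6 → replaces 7 → [1, 6, 12, 16]
19 → extends → [1, 6, 12, 16, 19]
13 → replaces 16 → [1, 6, 12, 13, 19]
Length 5; one witness is 8, 9, 15, 16, 19.

8, 9, 15, 16, 19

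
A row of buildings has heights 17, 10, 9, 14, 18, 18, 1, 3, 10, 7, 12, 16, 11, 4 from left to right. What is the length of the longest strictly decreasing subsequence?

5

Negate each value so 'decreasing' becomes 'increasing', then run patience tails on the negated sequence:
-17 → extends → [-17]
-10 → extends → [-17, -10]
-9 → extends → [-17, -10, -9]
-14 → replaces -10 → [-17, -14, -9]
-18 → replaces -17 → [-18, -14, -9]
-18 → already a tail → [-18, -14, -9]
-1 → extends → [-18, -14, -9, -1]
-3 → replaces -1 → [-18, -14, -9, -3]
-10 → replaces -9 → [-18, -14, -10, -3]
-7 → replaces -3 → [-18, -14, -10, -7]
-12 → replaces -10 → [-18, -14, -12, -7]
-16 → replaces -14 → [-18, -16, -12, -7]
-11 → replaces -7 → [-18, -16, -12, -11]
-4 → extends → [-18, -16, -12, -11, -4]
Five tails, so the longest strictly decreasing subsequence of the original has length 5.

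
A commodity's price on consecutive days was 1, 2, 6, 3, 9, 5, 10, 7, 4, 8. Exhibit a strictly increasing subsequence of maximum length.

Patience tails give the LIS length; then backtrack through the dp parents:
1 → extends → [1]
2 → extends → [1, 2]
6 → extends → [1, 2, 6]
3 → replaces 6 → [1, 2, 3]
9 → extends → [1, 2, 3, 9]
5 → replaces 9 → [1, 2, 3, 5]
10 → extends → [1, 2, 3, 5, 10]
7 → replaces 10 → [1, 2, 3, 5, 7]
4 → replaces 5 → [1, 2, 3, 4, 7]
8 → extends → [1, 2, 3, 4, 7, 8]
Length 6; one witness is 1, 2, 3, 5, 7, 8.

1, 2, 3, 5, 7, 8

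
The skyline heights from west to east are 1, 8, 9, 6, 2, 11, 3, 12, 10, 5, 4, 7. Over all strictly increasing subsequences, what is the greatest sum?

41

Let S[i] be the best sum of a strictly increasing subsequence ending at i:
i:      1  2  3  4  5  6  7  8  9 10 11 12
a[i]:   1  8  9  6  2 11  3 12 10  5  4  7
S:      1  9 18  7  3 29  6 41 28 11 10 18
Maximum is 41 (e.g. 1 + 8 + 9 + 11 + 12).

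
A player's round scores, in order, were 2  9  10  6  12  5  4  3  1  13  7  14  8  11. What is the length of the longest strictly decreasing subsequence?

6

Let dp[i] be the longest strictly decreasing subsequence ending at i:
i:      1  2  3  4  5  6  7  8  9 10 11 12 13 14
a[i]:   2  9 10  6 12  5  4  3  1 13  7 14  8 11
dp:     1  1  1  2  1  3  4  5  6  1  2  1  2  2
Maximum is 6.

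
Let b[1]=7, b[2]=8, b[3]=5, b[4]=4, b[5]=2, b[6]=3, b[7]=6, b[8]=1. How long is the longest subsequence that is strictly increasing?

3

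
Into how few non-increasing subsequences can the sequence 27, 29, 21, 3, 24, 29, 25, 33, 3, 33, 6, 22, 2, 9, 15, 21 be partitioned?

5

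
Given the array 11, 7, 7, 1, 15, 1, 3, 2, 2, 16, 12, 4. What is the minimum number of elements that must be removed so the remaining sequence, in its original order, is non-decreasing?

Fewest deletions = n − (longest non-decreasing subsequence).
Patience tails:
11 → extends → [11]
7 → replaces 11 → [7]
7 → extends → [7, 7]
1 → replaces 7 → [1, 7]
15 → extends → [1, 7, 15]
1 → replaces 7 → [1, 1, 15]
3 → replaces 15 → [1, 1, 3]
2 → replaces 3 → [1, 1, 2]
2 → extends → [1, 1, 2, 2]
16 → extends → [1, 1, 2, 2, 16]
12 → replaces 16 → [1, 1, 2, 2, 12]
4 → replaces 12 → [1, 1, 2, 2, 4]
Longest non-decreasing subsequence has length 5, so deletions = 12 − 5 = 7.

7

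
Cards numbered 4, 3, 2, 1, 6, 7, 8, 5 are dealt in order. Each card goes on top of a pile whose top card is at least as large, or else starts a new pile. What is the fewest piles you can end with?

4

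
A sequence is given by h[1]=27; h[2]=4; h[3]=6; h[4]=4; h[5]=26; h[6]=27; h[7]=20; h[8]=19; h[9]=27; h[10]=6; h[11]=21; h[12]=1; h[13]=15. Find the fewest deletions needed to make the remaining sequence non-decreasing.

Fewest deletions = n − (longest non-decreasing subsequence).
i:      1  2  3  4  5  6  7  8  9 10 11 12 13
h[i]:  27  4  6  4 26 27 20 19 27  6 21  1 15
dp:     1  1  2  2  3  4  3  3  5  3  4  1  4
max dp = 5, so deletions = 13 − 5 = 8.

8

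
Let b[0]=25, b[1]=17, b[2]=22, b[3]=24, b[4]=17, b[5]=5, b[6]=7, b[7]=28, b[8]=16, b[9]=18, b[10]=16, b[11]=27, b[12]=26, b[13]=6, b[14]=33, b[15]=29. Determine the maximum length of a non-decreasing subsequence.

Let dp[i] be the length of the longest such subsequence ending at index i:
i:      0  1  2  3  4  5  6  7  8  9 10 11 12 13 14 15
b[i]:  25 17 22 24 17  5  7 28 16 18 16 27 26  6 33 29
dp:     1  1  2  3  2  1  2  4  3  4  4  5  5  2  6  6
Maximum dp value is 6.

6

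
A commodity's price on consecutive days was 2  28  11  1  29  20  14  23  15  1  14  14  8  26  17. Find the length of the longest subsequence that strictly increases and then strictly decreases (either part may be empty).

inc[i] = longest strictly increasing subsequence ending at i; dec[i] = longest strictly decreasing subsequence starting at i:
i:      1  2  3  4  5  6  7  8  9 10 11 12 13 14 15
a[i]:   2 28 11  1 29 20 14 23 15  1 14 14  8 26 17
inc:    1  2  2  1  3  3  3  4  4  1  3  3  2  5  5
dec:    2  5  2  1  5  4  2  4  3  1  2  2  1  2  1
Best peak at i=5 (value 29): inc=3, dec=5, length 3+5−1 = 7.

7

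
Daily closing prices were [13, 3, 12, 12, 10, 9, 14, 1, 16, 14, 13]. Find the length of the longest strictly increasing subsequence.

Track the smallest tail for each achievable length (strict):
13 → extends → [13]
3 → replaces 13 → [3]
12 → extends → [3, 12]
12 → already a tail → [3, 12]
10 → replaces 12 → [3, 10]
9 → replaces 10 → [3, 9]
14 → extends → [3, 9, 14]
1 → replaces 3 → [1, 9, 14]
16 → extends → [1, 9, 14, 16]
14 → already a tail → [1, 9, 14, 16]
13 → replaces 14 → [1, 9, 13, 16]
Four tails, so the longest strictly increasing subsequence has length 4 (e.g. 3, 12, 14, 16).

4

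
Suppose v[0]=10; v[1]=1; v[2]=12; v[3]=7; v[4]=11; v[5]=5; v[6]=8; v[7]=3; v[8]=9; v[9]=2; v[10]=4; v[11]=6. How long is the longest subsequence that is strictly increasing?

Let dp[i] be the length of the longest such subsequence ending at index i:
i:      0  1  2  3  4  5  6  7  8  9 10 11
v[i]:  10  1 12  7 11  5  8  3  9  2  4  6
dp:     1  1  2  2  3  2  3  2  4  2  3  4
Maximum dp value is 4.

4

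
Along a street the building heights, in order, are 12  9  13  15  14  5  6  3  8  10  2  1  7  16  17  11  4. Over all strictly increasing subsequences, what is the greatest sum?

Let S[i] be the best sum of a strictly increasing subsequence ending at i:
i:      1  2  3  4  5  6  7  8  9 10 11 12 13 14 15 16 17
a[i]:  12  9 13 15 14  5  6  3  8 10  2  1  7 16 17 11  4
S:     12  9 25 40 39  5 11  3 19 29  2  1 18 56 73 40  7
Maximum is 73 (e.g. 12 + 13 + 15 + 16 + 17).

73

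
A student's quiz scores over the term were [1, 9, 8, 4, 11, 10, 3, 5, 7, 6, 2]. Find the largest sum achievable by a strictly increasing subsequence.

Let S[i] be the best sum of a strictly increasing subsequence ending at i:
i:      1  2  3  4  5  6  7  8  9 10 11
a[i]:   1  9  8  4 11 10  3  5  7  6  2
S:      1 10  9  5 21 20  4 10 17 16  3
Maximum is 21 (e.g. 1 + 9 + 11).

21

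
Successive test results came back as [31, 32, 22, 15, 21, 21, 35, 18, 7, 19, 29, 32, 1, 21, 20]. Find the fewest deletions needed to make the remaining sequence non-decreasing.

Fewest deletions = n − (longest non-decreasing subsequence).
i:      1  2  3  4  5  6  7  8  9 10 11 12 13 14 15
a[i]:  31 32 22 15 21 21 35 18  7 19 29 32  1 21 20
dp:     1  2  1  1  2  3  4  2  1  3  4  5  1  4  4
max dp = 5, so deletions = 15 − 5 = 10.

10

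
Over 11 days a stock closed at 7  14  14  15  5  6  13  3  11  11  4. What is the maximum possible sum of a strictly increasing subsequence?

Let S[i] be the best sum of a strictly increasing subsequence ending at i:
i:      1  2  3  4  5  6  7  8  9 10 11
a[i]:   7 14 14 15  5  6 13  3 11 11  4
S:      7 21 21 36  5 11 24  3 22 22  7
Maximum is 36 (e.g. 7 + 14 + 15).

36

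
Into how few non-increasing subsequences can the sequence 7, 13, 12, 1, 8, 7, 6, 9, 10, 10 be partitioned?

4

Place each on the leftmost legal pile:
7 → new pile 1 (tops now [7])
13 → new pile 2 (tops now [7, 13])
12 → pile 2 (tops now [7, 12])
1 → pile 1 (tops now [1, 12])
8 → pile 2 (tops now [1, 8])
7 → pile 2 (tops now [1, 7])
6 → pile 2 (tops now [1, 6])
9 → new pile 3 (tops now [1, 6, 9])
10 → new pile 4 (tops now [1, 6, 9, 10])
10 → pile 4 (tops now [1, 6, 9, 10])
Four piles.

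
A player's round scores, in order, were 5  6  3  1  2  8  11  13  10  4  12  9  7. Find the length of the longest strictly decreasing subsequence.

Let dp[i] be the longest strictly decreasing subsequence ending at i:
i:      1  2  3  4  5  6  7  8  9 10 11 12 13
a[i]:   5  6  3  1  2  8 11 13 10  4 12  9  7
dp:     1  1  2  3  3  1  1  1  2  3  2  3  4
Maximum is 4.

4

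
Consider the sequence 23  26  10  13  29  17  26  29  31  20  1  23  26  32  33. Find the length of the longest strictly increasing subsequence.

8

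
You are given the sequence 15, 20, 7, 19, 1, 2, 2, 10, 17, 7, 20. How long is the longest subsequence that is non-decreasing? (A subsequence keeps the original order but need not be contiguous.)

Let dp[i] be the length of the longest such subsequence ending at index i:
i:      1  2  3  4  5  6  7  8  9 10 11
a[i]:  15 20  7 19  1  2  2 10 17  7 20
dp:     1  2  1  2  1  2  3  4  5  4  6
Maximum dp value is 6.

6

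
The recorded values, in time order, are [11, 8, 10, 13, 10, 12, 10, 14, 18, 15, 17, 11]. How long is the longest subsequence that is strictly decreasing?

Negate each value so 'decreasing' becomes 'increasing', then run patience tails on the negated sequence:
-11 → extends → [-11]
-8 → extends → [-11, -8]
-10 → replaces -8 → [-11, -10]
-13 → replaces -11 → [-13, -10]
-10 → already a tail → [-13, -10]
-12 → replaces -10 → [-13, -12]
-10 → extends → [-13, -12, -10]
-14 → replaces -13 → [-14, -12, -10]
-18 → replaces -14 → [-18, -12, -10]
-15 → replaces -12 → [-18, -15, -10]
-17 → replaces -15 → [-18, -17, -10]
-11 → replaces -10 → [-18, -17, -11]
Three tails, so the longest strictly decreasing subsequence of the original has length 3.

3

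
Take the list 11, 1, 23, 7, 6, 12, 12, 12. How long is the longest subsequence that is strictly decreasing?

Negate each value so 'decreasing' becomes 'increasing', then run patience tails on the negated sequence:
-11 → extends → [-11]
-1 → extends → [-11, -1]
-23 → replaces -11 → [-23, -1]
-7 → replaces -1 → [-23, -7]
-6 → extends → [-23, -7, -6]
-12 → replaces -7 → [-23, -12, -6]
-12 → already a tail → [-23, -12, -6]
-12 → already a tail → [-23, -12, -6]
Three tails, so the longest strictly decreasing subsequence of the original has length 3.

3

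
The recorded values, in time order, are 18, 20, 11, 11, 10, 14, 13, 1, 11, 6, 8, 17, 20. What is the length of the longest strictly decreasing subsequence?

5

Negate each value so 'decreasing' becomes 'increasing', then run patience tails on the negated sequence:
-18 → extends → [-18]
-20 → replaces -18 → [-20]
-11 → extends → [-20, -11]
-11 → already a tail → [-20, -11]
-10 → extends → [-20, -11, -10]
-14 → replaces -11 → [-20, -14, -10]
-13 → replaces -10 → [-20, -14, -13]
-1 → extends → [-20, -14, -13, -1]
-11 → replaces -1 → [-20, -14, -13, -11]
-6 → extends → [-20, -14, -13, -11, -6]
-8 → replaces -6 → [-20, -14, -13, -11, -8]
-17 → replaces -14 → [-20, -17, -13, -11, -8]
-20 → already a tail → [-20, -17, -13, -11, -8]
Five tails, so the longest strictly decreasing subsequence of the original has length 5.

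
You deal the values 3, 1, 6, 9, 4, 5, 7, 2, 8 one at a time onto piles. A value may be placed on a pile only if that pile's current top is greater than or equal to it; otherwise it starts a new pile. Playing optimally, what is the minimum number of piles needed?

5

Place each on the leftmost legal pile:
3 → new pile 1 (tops now [3])
1 → pile 1 (tops now [1])
6 → new pile 2 (tops now [1, 6])
9 → new pile 3 (tops now [1, 6, 9])
4 → pile 2 (tops now [1, 4, 9])
5 → pile 3 (tops now [1, 4, 5])
7 → new pile 4 (tops now [1, 4, 5, 7])
2 → pile 2 (tops now [1, 2, 5, 7])
8 → new pile 5 (tops now [1, 2, 5, 7, 8])
Five piles.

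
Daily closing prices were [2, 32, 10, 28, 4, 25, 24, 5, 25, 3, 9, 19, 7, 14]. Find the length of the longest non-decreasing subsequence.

Let dp[i] be the length of the longest such subsequence ending at index i:
i:      1  2  3  4  5  6  7  8  9 10 11 12 13 14
a[i]:   2 32 10 28  4 25 24  5 25  3  9 19  7 14
dp:     1  2  2  3  2  3  3  3  4  2  4  5  4  5
Maximum dp value is 5.

5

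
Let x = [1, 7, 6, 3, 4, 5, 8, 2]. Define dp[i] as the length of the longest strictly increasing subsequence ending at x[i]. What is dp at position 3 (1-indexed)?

2

dp[i] = 1 + max{dp[j] : j<i, x[j]<x[i]} (or 1 if no such j):
i:     1 2 3 4 5 6 7 8
x[i]:  1 7 6 3 4 5 8 2
dp:    1 2 2 2 3 4 5 2
At index 3 the value is 2.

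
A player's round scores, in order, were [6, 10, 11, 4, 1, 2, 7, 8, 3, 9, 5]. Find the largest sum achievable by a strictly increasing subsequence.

Let S[i] be the best sum of a strictly increasing subsequence ending at i:
i:      1  2  3  4  5  6  7  8  9 10 11
a[i]:   6 10 11  4  1  2  7  8  3  9  5
S:      6 16 27  4  1  3 13 21  6 30 11
Maximum is 30 (e.g. 6 + 7 + 8 + 9).

30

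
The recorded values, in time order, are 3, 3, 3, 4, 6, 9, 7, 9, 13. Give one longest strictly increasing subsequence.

3, 4, 6, 7, 9, 13

Patience tails give the LIS length; then backtrack through the dp parents:
3 → extends → [3]
3 → already a tail → [3]
3 → already a tail → [3]
4 → extends → [3, 4]
6 → extends → [3, 4, 6]
9 → extends → [3, 4, 6, 9]
7 → replaces 9 → [3, 4, 6, 7]
9 → extends → [3, 4, 6, 7, 9]
13 → extends → [3, 4, 6, 7, 9, 13]
Length 6; one witness is 3, 4, 6, 7, 9, 13.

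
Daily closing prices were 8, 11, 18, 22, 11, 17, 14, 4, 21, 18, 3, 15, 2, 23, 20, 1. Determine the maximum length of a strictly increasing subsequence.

5

Let dp[i] be the length of the longest such subsequence ending at index i:
i:      1  2  3  4  5  6  7  8  9 10 11 12 13 14 15 16
a[i]:   8 11 18 22 11 17 14  4 21 18  3 15  2 23 20  1
dp:     1  2  3  4  2  3  3  1  4  4  1  4  1  5  5  1
Maximum dp value is 5.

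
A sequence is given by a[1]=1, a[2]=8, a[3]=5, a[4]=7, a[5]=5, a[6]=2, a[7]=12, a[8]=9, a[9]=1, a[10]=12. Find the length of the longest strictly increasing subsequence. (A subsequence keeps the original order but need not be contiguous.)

Track the smallest tail for each achievable length (strict):
1 → extends → [1]
8 → extends → [1, 8]
5 → replaces 8 → [1, 5]
7 → extends → [1, 5, 7]
5 → already a tail → [1, 5, 7]
2 → replaces 5 → [1, 2, 7]
12 → extends → [1, 2, 7, 12]
9 → replaces 12 → [1, 2, 7, 9]
1 → already a tail → [1, 2, 7, 9]
12 → extends → [1, 2, 7, 9, 12]
Five tails, so the longest strictly increasing subsequence has length 5 (e.g. 1, 5, 7, 9, 12).

5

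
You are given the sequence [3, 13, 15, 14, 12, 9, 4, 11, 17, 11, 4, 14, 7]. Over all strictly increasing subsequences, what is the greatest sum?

48

Let S[i] be the best sum of a strictly increasing subsequence ending at i:
i:      1  2  3  4  5  6  7  8  9 10 11 12 13
a[i]:   3 13 15 14 12  9  4 11 17 11  4 14  7
S:      3 16 31 30 15 12  7 23 48 23  7 37 14
Maximum is 48 (e.g. 3 + 13 + 15 + 17).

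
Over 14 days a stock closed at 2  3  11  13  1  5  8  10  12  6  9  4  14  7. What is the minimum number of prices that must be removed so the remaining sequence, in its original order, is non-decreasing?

Fewest deletions = n − (longest non-decreasing subsequence).
i:      1  2  3  4  5  6  7  8  9 10 11 12 13 14
a[i]:   2  3 11 13  1  5  8 10 12  6  9  4 14  7
dp:     1  2  3  4  1  3  4  5  6  4  5  3  7  5
max dp = 7, so deletions = 14 − 7 = 7.

7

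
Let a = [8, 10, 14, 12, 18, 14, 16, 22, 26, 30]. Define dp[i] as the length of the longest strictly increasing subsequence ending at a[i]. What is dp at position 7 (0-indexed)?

6

dp[i] = 1 + max{dp[j] : j<i, a[j]<a[i]} (or 1 if no such j):
i:      0  1  2  3  4  5  6  7  8  9
a[i]:   8 10 14 12 18 14 16 22 26 30
dp:     1  2  3  3  4  4  5  6  7  8
At index 7 the value is 6.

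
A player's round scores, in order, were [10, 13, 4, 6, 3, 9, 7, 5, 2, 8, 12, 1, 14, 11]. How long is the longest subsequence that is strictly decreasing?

Negate each value so 'decreasing' becomes 'increasing', then run patience tails on the negated sequence:
-10 → extends → [-10]
-13 → replaces -10 → [-13]
-4 → extends → [-13, -4]
-6 → replaces -4 → [-13, -6]
-3 → extends → [-13, -6, -3]
-9 → replaces -6 → [-13, -9, -3]
-7 → replaces -3 → [-13, -9, -7]
-5 → extends → [-13, -9, -7, -5]
-2 → extends → [-13, -9, -7, -5, -2]
-8 → replaces -7 → [-13, -9, -8, -5, -2]
-12 → replaces -9 → [-13, -12, -8, -5, -2]
-1 → extends → [-13, -12, -8, -5, -2, -1]
-14 → replaces -13 → [-14, -12, -8, -5, -2, -1]
-11 → replaces -8 → [-14, -12, -11, -5, -2, -1]
Six tails, so the longest strictly decreasing subsequence of the original has length 6.

6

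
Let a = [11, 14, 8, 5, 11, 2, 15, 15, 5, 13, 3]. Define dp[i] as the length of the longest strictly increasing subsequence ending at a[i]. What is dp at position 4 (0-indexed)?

dp[i] = 1 + max{dp[j] : j<i, a[j]<a[i]} (or 1 if no such j):
i:      0  1  2  3  4  5  6  7  8  9 10
a[i]:  11 14  8  5 11  2 15 15  5 13  3
dp:     1  2  1  1  2  1  3  3  2  3  2
At index 4 the value is 2.

2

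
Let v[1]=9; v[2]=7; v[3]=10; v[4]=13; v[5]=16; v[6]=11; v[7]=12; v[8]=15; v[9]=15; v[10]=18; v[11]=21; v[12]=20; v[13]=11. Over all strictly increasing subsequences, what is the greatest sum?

Let S[i] be the best sum of a strictly increasing subsequence ending at i:
i:      1  2  3  4  5  6  7  8  9 10 11 12 13
v[i]:   9  7 10 13 16 11 12 15 15 18 21 20 11
S:      9  7 19 32 48 30 42 57 57 75 96 95 30
Maximum is 96 (e.g. 9 + 10 + 11 + 12 + 15 + 18 + 21).

96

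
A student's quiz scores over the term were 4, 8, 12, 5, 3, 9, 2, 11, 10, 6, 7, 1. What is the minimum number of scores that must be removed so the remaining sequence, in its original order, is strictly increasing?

8

Fewest deletions = n − (longest strictly increasing subsequence).
i:      1  2  3  4  5  6  7  8  9 10 11 12
a[i]:   4  8 12  5  3  9  2 11 10  6  7  1
dp:     1  2  3  2  1  3  1  4  4  3  4  1
max dp = 4, so deletions = 12 − 4 = 8.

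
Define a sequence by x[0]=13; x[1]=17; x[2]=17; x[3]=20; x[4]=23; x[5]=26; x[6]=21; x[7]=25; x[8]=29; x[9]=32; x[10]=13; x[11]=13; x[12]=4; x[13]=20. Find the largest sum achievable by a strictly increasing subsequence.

160

Let S[i] be the best sum of a strictly increasing subsequence ending at i:
i:       0   1   2   3   4   5   6   7   8   9  10  11  12  13
x[i]:   13  17  17  20  23  26  21  25  29  32  13  13   4  20
S:      13  30  30  50  73  99  71  98 128 160  13  13   4  50
Maximum is 160 (e.g. 13 + 17 + 20 + 23 + 26 + 29 + 32).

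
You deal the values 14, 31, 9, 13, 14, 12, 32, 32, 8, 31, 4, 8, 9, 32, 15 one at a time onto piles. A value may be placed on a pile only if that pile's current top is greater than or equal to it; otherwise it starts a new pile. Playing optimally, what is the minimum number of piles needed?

Place each on the leftmost legal pile:
14 → new pile 1 (tops now [14])
31 → new pile 2 (tops now [14, 31])
9 → pile 1 (tops now [9, 31])
13 → pile 2 (tops now [9, 13])
14 → new pile 3 (tops now [9, 13, 14])
12 → pile 2 (tops now [9, 12, 14])
32 → new pile 4 (tops now [9, 12, 14, 32])
32 → pile 4 (tops now [9, 12, 14, 32])
8 → pile 1 (tops now [8, 12, 14, 32])
31 → pile 4 (tops now [8, 12, 14, 31])
4 → pile 1 (tops now [4, 12, 14, 31])
8 → pile 2 (tops now [4, 8, 14, 31])
9 → pile 3 (tops now [4, 8, 9, 31])
32 → new pile 5 (tops now [4, 8, 9, 31, 32])
15 → pile 4 (tops now [4, 8, 9, 15, 32])
Five piles.

5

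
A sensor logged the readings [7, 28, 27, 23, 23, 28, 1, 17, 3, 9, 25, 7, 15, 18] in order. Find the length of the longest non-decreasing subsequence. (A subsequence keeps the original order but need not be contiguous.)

Track the smallest tail for each achievable length (allowing ties):
7 → extends → [7]
28 → extends → [7, 28]
27 → replaces 28 → [7, 27]
23 → replaces 27 → [7, 23]
23 → extends → [7, 23, 23]
28 → extends → [7, 23, 23, 28]
1 → replaces 7 → [1, 23, 23, 28]
17 → replaces 23 → [1, 17, 23, 28]
3 → replaces 17 → [1, 3, 23, 28]
9 → replaces 23 → [1, 3, 9, 28]
25 → replaces 28 → [1, 3, 9, 25]
7 → replaces 9 → [1, 3, 7, 25]
15 → replaces 25 → [1, 3, 7, 15]
18 → extends → [1, 3, 7, 15, 18]
Five tails, so the longest non-decreasing subsequence has length 5 (e.g. 1, 3, 9, 15, 18).

5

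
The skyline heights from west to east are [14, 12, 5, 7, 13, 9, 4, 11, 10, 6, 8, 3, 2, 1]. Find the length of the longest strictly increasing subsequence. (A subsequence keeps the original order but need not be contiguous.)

4

Track the smallest tail for each achievable length (strict):
14 → extends → [14]
12 → replaces 14 → [12]
5 → replaces 12 → [5]
7 → extends → [5, 7]
13 → extends → [5, 7, 13]
9 → replaces 13 → [5, 7, 9]
4 → replaces 5 → [4, 7, 9]
11 → extends → [4, 7, 9, 11]
10 → replaces 11 → [4, 7, 9, 10]
6 → replaces 7 → [4, 6, 9, 10]
8 → replaces 9 → [4, 6, 8, 10]
3 → replaces 4 → [3, 6, 8, 10]
2 → replaces 3 → [2, 6, 8, 10]
1 → replaces 2 → [1, 6, 8, 10]
Four tails, so the longest strictly increasing subsequence has length 4 (e.g. 5, 7, 9, 11).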